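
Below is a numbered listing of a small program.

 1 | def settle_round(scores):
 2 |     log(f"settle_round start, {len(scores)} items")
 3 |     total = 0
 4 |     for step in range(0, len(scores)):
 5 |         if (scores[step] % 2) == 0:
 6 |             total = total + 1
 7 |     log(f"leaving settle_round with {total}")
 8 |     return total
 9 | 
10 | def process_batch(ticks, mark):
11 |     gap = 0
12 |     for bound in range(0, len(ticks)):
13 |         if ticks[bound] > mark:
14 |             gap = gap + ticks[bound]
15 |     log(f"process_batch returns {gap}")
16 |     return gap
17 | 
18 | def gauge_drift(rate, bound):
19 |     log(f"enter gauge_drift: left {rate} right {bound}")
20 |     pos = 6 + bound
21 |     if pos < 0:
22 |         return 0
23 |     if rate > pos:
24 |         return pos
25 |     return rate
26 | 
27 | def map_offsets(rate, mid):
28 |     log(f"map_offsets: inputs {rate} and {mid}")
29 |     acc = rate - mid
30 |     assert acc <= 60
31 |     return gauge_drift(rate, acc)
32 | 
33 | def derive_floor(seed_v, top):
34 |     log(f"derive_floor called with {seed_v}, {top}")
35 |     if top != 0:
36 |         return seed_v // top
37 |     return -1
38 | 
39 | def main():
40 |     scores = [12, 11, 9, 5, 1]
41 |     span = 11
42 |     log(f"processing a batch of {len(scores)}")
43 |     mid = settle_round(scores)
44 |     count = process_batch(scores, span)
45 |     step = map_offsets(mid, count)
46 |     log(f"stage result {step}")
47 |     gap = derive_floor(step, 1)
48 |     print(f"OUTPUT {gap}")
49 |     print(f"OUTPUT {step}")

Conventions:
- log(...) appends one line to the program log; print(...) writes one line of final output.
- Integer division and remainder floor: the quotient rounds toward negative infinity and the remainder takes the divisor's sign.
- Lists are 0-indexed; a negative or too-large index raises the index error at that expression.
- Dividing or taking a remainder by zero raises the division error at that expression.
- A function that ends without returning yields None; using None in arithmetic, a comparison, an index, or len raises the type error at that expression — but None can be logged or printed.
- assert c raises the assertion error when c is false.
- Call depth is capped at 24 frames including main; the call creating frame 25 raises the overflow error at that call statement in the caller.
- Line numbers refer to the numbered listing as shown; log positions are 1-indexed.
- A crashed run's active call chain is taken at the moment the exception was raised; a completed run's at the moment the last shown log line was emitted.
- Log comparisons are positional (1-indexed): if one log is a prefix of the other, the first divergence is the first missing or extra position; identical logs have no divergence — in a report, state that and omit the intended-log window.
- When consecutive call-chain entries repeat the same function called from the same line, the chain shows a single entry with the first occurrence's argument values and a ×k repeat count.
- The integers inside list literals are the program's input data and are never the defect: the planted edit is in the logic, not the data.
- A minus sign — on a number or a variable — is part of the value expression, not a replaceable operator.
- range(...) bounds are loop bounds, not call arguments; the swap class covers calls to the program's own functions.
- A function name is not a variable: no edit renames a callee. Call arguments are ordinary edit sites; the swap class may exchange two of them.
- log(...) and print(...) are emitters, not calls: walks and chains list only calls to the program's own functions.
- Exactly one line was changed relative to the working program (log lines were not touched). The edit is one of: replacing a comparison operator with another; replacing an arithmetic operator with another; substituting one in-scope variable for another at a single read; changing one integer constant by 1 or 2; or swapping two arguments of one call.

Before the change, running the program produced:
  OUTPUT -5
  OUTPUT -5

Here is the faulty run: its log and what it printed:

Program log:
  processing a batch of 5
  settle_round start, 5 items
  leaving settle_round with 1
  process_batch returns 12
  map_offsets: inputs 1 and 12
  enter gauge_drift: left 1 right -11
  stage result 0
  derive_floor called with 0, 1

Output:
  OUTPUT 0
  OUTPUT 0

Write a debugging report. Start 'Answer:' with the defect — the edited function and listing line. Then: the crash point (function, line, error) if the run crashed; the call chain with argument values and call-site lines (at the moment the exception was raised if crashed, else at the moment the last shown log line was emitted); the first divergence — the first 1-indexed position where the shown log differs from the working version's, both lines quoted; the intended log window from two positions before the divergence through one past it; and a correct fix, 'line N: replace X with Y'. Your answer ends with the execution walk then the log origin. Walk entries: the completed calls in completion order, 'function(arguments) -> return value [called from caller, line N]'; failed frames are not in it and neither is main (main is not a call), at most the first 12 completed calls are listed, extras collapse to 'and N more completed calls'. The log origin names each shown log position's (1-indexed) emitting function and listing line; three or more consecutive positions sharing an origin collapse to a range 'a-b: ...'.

Answer: the defect is in gauge_drift at line 21.
The tell: At log position 7 the runs split — shown 'stage result 0', but the working version logs 'stage result -5'.
Call chain: main -> derive_floor(0, 1) (called at line 47).
First divergence: at position 7 the run shows 'stage result 0' where the working version logs 'stage result -5'.
Intended log window:
  5: map_offsets: inputs 1 and 12
  6: enter gauge_drift: left 1 right -11
  7: stage result -5
  8: derive_floor called with -5, 1
Execution walk:
  settle_round([12, 11, 9, 5, 1]) -> 1  [called from main, line 43]
  process_batch([12, 11, 9, 5, 1], 11) -> 12  [called from main, line 44]
  gauge_drift(1, -11) -> 0  [called from map_offsets, line 31]
  map_offsets(1, 12) -> 0  [called from main, line 45]
  derive_floor(0, 1) -> 0  [called from main, line 47]
Origin of each log line:
  1: logged in main at line 42
  2: logged in settle_round at line 2
  3: logged in settle_round at line 7
  4: logged in process_batch at line 15
  5: logged in map_offsets at line 28
  6: logged in gauge_drift at line 19
  7: logged in main at line 46
  8: logged in derive_floor at line 34
A correct fix: line 21: replace `pos` with `rate`.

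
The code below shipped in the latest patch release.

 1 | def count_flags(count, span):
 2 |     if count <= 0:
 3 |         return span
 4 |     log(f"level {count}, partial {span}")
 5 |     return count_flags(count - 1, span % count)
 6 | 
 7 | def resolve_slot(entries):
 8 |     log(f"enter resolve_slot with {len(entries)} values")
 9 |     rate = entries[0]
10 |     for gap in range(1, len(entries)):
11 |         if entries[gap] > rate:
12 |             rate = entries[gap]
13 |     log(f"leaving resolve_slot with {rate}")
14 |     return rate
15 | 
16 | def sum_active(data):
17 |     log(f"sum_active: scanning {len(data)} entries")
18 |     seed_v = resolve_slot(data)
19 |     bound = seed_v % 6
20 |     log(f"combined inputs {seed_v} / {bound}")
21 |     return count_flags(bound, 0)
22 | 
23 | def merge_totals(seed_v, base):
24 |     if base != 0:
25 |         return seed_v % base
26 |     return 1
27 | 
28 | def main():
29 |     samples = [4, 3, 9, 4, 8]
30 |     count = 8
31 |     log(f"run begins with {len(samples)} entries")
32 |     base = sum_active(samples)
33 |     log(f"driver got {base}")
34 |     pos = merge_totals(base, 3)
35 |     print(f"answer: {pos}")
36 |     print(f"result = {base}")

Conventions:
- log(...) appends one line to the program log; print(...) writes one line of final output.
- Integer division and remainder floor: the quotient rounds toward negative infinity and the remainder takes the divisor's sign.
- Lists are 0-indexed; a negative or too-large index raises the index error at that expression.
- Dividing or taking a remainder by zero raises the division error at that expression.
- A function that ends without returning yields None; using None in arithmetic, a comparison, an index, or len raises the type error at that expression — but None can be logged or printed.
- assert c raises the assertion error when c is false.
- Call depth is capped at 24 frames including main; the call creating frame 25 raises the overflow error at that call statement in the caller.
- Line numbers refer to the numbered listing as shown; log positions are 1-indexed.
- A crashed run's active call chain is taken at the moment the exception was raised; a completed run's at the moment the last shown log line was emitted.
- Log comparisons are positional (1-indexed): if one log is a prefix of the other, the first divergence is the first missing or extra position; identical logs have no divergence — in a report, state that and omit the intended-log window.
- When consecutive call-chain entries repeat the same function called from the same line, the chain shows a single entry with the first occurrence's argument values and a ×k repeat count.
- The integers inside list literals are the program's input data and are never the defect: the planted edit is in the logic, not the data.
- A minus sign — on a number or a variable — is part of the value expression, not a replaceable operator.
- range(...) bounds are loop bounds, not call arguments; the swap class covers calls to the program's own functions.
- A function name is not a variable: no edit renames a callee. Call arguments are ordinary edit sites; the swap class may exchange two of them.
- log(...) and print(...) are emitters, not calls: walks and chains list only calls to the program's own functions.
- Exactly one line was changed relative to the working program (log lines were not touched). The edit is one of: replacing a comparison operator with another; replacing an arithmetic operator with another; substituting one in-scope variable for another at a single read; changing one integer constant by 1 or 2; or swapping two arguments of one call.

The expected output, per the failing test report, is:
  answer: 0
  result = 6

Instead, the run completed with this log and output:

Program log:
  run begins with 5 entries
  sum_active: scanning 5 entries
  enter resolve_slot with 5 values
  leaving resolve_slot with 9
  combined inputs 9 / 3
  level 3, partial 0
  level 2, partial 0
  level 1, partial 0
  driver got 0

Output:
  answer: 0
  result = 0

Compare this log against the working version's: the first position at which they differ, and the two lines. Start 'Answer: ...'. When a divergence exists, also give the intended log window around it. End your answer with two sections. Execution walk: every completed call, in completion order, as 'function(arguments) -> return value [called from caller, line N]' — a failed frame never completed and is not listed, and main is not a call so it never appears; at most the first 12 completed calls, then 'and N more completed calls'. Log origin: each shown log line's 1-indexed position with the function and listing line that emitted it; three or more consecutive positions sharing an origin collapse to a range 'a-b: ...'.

Answer: position 7; shown 'level 2, partial 0' vs intended 'level 2, partial 3'.
Intended log window:
  5: combined inputs 9 / 3
  6: level 3, partial 0
  7: level 2, partial 3
  8: level 1, partial 5
Execution walk:
  resolve_slot([4, 3, 9, 4, 8]) -> 9  [called from sum_active, line 18]
  count_flags(0, 0) -> 0  [called from count_flags, line 5]
  count_flags(1, 0) -> 0  [called from count_flags, line 5]
  count_flags(2, 0) -> 0  [called from count_flags, line 5]
  count_flags(3, 0) -> 0  [called from sum_active, line 21]
  sum_active([4, 3, 9, 4, 8]) -> 0  [called from main, line 32]
  merge_totals(0, 3) -> 0  [called from main, line 34]
Log line origins:
  1: logged in main at line 31
  2: logged in sum_active at line 17
  3: logged in resolve_slot at line 8
  4: logged in resolve_slot at line 13
  5: logged in sum_active at line 20
  6-8: logged in count_flags at line 4
  9: logged in main at line 33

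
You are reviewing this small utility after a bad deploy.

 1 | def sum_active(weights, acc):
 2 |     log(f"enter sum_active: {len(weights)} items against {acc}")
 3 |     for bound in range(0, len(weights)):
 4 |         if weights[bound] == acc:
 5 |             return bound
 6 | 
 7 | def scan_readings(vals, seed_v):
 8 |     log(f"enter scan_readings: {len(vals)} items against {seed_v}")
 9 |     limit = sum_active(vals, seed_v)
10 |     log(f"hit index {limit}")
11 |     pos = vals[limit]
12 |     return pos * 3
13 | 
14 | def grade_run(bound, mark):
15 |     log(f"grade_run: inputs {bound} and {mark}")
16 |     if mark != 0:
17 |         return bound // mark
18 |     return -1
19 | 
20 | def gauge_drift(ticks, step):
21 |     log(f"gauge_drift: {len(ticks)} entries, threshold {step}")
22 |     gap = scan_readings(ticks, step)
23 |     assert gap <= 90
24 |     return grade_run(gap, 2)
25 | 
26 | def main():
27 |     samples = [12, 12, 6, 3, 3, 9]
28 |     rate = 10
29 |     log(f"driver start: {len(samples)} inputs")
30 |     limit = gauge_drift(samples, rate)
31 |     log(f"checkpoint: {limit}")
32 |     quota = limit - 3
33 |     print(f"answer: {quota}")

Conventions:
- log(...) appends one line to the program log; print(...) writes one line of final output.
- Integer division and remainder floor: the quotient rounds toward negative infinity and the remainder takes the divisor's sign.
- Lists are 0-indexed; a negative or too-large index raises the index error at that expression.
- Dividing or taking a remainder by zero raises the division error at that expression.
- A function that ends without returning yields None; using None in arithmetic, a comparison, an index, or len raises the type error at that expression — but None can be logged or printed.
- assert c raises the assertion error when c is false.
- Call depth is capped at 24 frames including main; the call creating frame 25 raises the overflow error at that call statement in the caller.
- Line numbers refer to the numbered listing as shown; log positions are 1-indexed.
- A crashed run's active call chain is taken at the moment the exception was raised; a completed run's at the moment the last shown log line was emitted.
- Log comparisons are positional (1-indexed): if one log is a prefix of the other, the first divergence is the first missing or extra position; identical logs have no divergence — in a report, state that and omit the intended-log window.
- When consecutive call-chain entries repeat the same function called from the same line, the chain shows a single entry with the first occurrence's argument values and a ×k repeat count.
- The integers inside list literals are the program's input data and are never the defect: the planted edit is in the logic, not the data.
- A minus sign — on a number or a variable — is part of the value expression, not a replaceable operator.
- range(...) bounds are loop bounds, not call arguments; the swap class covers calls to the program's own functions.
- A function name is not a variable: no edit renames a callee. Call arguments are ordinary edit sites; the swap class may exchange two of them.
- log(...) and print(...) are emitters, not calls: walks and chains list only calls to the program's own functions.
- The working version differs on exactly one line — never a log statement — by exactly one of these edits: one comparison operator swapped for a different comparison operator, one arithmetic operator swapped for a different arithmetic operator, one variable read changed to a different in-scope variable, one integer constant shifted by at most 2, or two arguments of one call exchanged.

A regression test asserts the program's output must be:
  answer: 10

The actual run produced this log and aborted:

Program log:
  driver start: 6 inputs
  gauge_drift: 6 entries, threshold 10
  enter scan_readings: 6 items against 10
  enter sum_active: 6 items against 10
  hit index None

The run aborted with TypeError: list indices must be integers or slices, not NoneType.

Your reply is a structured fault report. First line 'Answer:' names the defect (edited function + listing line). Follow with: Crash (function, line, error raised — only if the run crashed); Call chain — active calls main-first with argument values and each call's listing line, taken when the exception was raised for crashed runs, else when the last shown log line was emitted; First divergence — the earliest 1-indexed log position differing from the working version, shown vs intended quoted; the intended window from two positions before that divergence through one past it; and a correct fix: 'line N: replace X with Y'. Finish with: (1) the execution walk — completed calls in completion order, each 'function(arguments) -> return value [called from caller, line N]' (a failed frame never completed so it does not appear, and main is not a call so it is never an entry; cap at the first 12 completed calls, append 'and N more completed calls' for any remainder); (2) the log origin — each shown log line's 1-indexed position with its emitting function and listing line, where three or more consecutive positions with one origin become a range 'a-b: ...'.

Answer: the defect is in main at line 28.
Key observation: Log line 2 is where behavior first shows: 'gauge_drift: 6 entries, threshold 10' appears instead of 'gauge_drift: 6 entries, threshold 9'.
Crash: scan_readings, line 11, TypeError.
Call chain: main -> gauge_drift([12, 12, 6, 3, 3, 9], 10) (called at line 30) -> scan_readings([12, 12, 6, 3, 3, 9], 10) (called at line 22).
First divergence: position 2 — shown 'gauge_drift: 6 entries, threshold 10', intended 'gauge_drift: 6 entries, threshold 9'.
Intended log window:
  1: driver start: 6 inputs
  2: gauge_drift: 6 entries, threshold 9
  3: enter scan_readings: 6 items against 9
Execution walk:
  sum_active([12, 12, 6, 3, 3, 9], 10) -> None  [called from scan_readings, line 9]
Log origins:
  1: emitted by main (line 29)
  2: emitted by gauge_drift (line 21)
  3: emitted by scan_readings (line 8)
  4: emitted by sum_active (line 2)
  5: emitted by scan_readings (line 10)
A correct fix: line 28: replace `10` with `9`.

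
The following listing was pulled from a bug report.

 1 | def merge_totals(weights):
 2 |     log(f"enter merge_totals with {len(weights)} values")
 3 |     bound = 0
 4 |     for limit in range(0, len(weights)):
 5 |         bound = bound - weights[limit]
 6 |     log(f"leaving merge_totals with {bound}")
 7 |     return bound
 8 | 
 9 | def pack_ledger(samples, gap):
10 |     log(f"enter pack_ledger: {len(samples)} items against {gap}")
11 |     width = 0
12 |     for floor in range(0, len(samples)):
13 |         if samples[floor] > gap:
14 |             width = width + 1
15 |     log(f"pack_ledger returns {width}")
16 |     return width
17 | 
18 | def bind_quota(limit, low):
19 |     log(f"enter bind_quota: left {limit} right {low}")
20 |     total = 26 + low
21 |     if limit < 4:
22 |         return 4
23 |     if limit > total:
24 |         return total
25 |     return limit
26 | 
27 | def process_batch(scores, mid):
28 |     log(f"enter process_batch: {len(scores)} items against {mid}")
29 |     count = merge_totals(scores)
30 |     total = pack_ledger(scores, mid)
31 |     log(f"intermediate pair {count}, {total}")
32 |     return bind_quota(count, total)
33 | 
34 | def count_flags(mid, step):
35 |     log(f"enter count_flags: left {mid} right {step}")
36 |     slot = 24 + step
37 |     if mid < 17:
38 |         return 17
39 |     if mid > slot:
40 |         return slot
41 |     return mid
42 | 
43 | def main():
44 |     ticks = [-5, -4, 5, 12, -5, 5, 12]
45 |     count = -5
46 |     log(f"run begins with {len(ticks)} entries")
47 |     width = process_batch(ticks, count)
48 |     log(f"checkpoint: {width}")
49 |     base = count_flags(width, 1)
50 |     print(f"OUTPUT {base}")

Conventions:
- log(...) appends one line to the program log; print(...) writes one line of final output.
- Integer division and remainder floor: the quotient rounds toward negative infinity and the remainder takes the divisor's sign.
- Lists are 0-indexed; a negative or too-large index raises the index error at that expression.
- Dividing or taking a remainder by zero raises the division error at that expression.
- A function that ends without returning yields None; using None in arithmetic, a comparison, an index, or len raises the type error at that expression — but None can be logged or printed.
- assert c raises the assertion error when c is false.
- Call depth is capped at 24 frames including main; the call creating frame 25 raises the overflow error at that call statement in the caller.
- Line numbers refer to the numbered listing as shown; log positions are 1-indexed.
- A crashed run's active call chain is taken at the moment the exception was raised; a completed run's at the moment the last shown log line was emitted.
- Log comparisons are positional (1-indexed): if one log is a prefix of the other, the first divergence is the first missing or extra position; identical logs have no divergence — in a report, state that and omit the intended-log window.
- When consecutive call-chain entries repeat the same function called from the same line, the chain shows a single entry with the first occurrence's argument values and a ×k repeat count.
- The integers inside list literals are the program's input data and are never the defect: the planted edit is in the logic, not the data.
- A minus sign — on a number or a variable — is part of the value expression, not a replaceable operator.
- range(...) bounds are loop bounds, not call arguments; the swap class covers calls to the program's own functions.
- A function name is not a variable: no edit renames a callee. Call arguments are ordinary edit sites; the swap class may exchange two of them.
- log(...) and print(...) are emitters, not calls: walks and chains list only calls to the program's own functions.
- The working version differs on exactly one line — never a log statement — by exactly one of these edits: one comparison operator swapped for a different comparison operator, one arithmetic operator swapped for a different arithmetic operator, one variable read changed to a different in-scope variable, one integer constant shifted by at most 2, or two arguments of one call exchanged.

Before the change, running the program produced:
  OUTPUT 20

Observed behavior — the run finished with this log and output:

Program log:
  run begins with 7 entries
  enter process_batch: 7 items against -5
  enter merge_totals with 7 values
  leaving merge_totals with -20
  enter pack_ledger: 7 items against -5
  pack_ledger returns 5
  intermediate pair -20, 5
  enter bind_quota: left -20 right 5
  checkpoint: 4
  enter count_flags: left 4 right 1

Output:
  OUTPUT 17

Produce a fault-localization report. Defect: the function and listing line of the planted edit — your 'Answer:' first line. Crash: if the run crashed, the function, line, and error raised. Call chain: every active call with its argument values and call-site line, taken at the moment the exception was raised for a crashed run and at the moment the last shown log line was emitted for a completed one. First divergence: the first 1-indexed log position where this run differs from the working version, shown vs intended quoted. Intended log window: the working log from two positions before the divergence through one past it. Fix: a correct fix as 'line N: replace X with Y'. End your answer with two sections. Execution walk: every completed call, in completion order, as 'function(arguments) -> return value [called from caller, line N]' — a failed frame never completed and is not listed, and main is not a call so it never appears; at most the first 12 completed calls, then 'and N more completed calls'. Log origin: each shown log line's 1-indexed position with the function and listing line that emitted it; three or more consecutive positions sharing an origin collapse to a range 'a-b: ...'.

Answer: the defect is in merge_totals at line 5.
The tell: At log position 4 the runs split — shown 'leaving merge_totals with -20', but the working version logs 'leaving merge_totals with 20'.
Call chain: main -> count_flags(4, 1) (called at line 49).
First divergence: at position 4 the run shows 'leaving merge_totals with -20' where the working version logs 'leaving merge_totals with 20'.
Intended log window:
  2: enter process_batch: 7 items against -5
  3: enter merge_totals with 7 values
  4: leaving merge_totals with 20
  5: enter pack_ledger: 7 items against -5
Execution walk:
  merge_totals([-5, -4, 5, 12, -5, 5, 12]) -> -20  [called from process_batch, line 29]
  pack_ledger([-5, -4, 5, 12, -5, 5, 12], -5) -> 5  [called from process_batch, line 30]
  bind_quota(-20, 5) -> 4  [called from process_batch, line 32]
  process_batch([-5, -4, 5, 12, -5, 5, 12], -5) -> 4  [called from main, line 47]
  count_flags(4, 1) -> 17  [called from main, line 49]
Log line origins:
  1: emitted by main (line 46)
  2: emitted by process_batch (line 28)
  3: emitted by merge_totals (line 2)
  4: emitted by merge_totals (line 6)
  5: emitted by pack_ledger (line 10)
  6: emitted by pack_ledger (line 15)
  7: emitted by process_batch (line 31)
  8: emitted by bind_quota (line 19)
  9: emitted by main (line 48)
  10: emitted by count_flags (line 35)
A correct fix: line 5: replace `-` with `+`.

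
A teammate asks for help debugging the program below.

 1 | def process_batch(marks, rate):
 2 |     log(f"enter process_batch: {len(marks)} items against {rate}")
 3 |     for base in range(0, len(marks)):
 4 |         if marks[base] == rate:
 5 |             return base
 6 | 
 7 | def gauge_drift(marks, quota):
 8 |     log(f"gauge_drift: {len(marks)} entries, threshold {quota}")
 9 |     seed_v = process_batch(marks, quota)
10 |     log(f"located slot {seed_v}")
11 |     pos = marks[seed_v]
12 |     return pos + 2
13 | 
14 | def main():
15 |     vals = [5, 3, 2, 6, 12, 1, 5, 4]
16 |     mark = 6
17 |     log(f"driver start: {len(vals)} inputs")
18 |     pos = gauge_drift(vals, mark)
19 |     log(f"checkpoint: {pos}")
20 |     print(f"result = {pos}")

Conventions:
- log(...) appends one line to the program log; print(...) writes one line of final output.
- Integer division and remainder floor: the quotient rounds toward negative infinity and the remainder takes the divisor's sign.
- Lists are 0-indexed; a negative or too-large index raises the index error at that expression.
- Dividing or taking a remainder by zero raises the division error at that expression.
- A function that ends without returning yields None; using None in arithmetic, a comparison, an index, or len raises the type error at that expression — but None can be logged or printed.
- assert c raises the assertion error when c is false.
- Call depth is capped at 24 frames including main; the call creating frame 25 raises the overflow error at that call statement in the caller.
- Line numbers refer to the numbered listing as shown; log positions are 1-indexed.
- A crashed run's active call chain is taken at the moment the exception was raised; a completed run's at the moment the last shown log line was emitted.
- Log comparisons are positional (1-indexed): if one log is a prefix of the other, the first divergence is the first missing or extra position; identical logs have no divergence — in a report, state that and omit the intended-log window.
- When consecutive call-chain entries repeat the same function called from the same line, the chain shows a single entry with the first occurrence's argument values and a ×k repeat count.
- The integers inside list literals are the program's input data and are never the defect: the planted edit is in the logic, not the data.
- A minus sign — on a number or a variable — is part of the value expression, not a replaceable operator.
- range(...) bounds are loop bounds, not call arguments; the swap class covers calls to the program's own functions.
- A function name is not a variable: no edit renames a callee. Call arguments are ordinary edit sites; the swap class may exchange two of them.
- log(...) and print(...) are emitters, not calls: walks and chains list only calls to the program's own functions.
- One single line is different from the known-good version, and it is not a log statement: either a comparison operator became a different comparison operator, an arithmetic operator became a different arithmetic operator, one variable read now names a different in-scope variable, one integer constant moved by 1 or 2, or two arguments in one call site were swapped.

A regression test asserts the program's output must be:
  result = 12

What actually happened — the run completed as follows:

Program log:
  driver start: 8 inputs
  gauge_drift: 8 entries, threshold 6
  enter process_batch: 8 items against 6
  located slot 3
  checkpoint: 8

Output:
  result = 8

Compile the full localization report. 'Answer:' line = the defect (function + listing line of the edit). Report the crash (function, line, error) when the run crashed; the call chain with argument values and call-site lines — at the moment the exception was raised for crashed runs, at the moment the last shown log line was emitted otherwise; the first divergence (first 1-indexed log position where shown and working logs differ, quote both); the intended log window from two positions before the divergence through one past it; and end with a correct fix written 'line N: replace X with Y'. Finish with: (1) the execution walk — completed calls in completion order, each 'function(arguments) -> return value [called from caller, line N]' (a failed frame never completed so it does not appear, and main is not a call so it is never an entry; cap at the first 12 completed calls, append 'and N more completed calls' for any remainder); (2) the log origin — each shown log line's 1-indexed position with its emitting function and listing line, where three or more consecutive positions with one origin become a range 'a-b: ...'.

Answer: the defect is in gauge_drift at line 12.
The tell: Position 5 is the first bad log line: 'checkpoint: 8' should read 'checkpoint: 12'.
Call chain: main.
First divergence: position 5 — the shown line 'checkpoint: 8' should read 'checkpoint: 12'.
Intended log window:
  3: enter process_batch: 8 items against 6
  4: located slot 3
  5: checkpoint: 12
Execution walk:
  process_batch([5, 3, 2, 6, 12, 1, 5, 4], 6) -> 3  [called from gauge_drift, line 9]
  gauge_drift([5, 3, 2, 6, 12, 1, 5, 4], 6) -> 8  [called from main, line 18]
Origin of each log line:
  1: logged in main at line 17
  2: logged in gauge_drift at line 8
  3: logged in process_batch at line 2
  4: logged in gauge_drift at line 10
  5: logged in main at line 19
A correct fix: line 12: replace `+` with `*`.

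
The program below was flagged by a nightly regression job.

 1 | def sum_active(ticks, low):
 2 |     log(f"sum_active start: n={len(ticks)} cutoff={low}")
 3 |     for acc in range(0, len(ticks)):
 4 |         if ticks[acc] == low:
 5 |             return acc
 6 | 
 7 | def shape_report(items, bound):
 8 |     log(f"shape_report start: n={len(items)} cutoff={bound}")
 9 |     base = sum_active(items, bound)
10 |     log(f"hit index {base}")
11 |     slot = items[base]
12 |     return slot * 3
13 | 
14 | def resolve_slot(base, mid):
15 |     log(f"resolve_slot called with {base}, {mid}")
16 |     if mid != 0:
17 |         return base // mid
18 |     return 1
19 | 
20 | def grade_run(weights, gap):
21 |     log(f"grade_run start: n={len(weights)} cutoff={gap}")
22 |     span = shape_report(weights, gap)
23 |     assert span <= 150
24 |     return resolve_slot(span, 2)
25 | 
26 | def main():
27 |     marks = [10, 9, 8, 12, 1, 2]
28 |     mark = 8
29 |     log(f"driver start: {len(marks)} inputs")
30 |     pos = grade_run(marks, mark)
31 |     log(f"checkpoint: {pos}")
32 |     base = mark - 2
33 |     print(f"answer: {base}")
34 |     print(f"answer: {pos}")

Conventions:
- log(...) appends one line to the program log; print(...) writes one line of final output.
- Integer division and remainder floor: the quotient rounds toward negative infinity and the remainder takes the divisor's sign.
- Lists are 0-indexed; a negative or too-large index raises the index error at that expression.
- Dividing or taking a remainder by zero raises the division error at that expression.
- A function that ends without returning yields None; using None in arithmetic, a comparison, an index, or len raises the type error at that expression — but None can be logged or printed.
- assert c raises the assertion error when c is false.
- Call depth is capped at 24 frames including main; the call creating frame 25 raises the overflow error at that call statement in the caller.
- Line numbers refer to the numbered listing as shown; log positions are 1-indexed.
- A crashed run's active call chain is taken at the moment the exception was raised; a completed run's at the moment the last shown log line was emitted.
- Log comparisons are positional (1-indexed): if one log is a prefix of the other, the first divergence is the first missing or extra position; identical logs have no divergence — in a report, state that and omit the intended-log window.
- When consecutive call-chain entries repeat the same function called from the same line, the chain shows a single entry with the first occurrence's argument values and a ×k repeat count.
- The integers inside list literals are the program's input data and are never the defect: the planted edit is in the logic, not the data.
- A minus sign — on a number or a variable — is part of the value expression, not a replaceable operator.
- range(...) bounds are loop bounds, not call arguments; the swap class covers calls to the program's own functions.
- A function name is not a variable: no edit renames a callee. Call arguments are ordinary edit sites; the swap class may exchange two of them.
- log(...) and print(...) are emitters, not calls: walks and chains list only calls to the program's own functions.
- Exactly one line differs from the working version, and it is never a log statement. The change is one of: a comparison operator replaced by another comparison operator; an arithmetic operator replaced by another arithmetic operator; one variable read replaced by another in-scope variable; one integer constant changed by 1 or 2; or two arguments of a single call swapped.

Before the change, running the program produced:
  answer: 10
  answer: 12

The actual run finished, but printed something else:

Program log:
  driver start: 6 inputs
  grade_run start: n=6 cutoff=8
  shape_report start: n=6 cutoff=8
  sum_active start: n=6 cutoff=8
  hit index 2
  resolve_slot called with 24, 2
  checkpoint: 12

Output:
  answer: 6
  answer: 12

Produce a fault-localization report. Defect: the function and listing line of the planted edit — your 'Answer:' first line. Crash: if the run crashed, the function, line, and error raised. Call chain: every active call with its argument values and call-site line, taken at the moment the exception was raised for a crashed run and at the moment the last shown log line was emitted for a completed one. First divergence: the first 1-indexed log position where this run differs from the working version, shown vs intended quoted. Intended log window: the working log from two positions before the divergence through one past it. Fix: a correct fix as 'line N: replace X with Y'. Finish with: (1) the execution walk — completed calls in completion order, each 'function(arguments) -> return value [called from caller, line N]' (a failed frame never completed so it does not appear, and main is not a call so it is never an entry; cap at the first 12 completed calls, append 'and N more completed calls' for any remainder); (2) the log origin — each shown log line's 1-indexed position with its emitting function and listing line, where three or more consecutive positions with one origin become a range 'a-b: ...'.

Answer: the defect is in main at line 32.
Key fact: The logs agree in full; only the final output differs.
Call chain: main.
First divergence: none (the log streams are identical).
Execution walk:
  sum_active([10, 9, 8, 12, 1, 2], 8) -> 2  [called from shape_report, line 9]
  shape_report([10, 9, 8, 12, 1, 2], 8) -> 24  [called from grade_run, line 22]
  resolve_slot(24, 2) -> 12  [called from grade_run, line 24]
  grade_run([10, 9, 8, 12, 1, 2], 8) -> 12  [called from main, line 30]
Log origin:
  1: emitted by main (line 29)
  2: emitted by grade_run (line 21)
  3: emitted by shape_report (line 8)
  4: emitted by sum_active (line 2)
  5: emitted by shape_report (line 10)
  6: emitted by resolve_slot (line 15)
  7: emitted by main (line 31)
A correct fix: line 32: replace `mark` with `pos`.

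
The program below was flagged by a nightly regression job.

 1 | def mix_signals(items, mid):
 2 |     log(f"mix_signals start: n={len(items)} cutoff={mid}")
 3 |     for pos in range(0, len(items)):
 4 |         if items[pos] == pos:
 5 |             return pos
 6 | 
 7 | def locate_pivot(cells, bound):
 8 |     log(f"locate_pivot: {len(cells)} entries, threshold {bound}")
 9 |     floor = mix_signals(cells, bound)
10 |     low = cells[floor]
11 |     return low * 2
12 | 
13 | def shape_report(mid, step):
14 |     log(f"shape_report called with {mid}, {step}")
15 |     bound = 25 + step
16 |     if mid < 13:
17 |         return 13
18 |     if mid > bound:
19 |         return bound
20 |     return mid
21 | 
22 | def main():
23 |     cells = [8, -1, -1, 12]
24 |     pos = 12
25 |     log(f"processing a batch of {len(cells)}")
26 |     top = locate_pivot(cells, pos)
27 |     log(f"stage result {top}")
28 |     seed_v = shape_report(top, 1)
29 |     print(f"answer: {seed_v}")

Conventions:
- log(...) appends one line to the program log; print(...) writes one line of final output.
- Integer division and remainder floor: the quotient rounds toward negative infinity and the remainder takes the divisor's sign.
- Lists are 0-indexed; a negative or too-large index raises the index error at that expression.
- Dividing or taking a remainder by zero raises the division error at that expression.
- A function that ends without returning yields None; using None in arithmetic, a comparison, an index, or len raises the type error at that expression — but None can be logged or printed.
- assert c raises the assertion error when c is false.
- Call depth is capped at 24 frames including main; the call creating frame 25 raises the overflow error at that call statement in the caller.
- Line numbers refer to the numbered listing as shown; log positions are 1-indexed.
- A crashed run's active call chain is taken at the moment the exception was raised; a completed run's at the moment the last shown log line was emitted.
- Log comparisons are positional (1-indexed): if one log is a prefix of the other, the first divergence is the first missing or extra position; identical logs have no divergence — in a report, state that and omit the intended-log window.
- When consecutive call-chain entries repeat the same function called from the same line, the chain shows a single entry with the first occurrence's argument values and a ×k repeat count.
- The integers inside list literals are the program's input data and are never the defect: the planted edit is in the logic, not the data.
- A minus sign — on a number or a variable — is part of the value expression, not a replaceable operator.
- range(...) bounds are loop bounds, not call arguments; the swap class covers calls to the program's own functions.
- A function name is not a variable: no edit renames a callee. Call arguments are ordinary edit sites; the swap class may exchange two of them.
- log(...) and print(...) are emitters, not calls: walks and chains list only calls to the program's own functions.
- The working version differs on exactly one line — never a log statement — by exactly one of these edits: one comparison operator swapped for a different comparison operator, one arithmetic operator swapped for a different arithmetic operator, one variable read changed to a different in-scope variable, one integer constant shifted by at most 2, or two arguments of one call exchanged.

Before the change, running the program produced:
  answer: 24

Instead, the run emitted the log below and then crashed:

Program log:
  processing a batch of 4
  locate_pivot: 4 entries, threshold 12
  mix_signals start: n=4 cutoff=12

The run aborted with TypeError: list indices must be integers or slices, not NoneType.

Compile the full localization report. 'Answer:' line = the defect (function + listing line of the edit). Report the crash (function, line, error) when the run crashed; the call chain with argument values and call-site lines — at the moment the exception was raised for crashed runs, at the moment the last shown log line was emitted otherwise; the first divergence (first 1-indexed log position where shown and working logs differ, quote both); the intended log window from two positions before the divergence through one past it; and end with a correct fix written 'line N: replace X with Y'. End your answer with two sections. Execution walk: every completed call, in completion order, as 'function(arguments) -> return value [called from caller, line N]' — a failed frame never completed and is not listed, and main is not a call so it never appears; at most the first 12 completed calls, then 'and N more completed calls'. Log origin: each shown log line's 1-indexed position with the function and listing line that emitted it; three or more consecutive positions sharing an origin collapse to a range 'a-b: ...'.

Answer: the defect is in mix_signals at line 4.
Core observation: A complete run would log 'stage result 24' next, but this one stopped at 3 lines.
Crash: locate_pivot, line 10, TypeError.
Call chain: main -> locate_pivot([8, -1, -1, 12], 12) (called at line 26).
First divergence: position 4; the shown log stops at 3 lines while the working version next logs 'stage result 24'.
Intended log window:
  2: locate_pivot: 4 entries, threshold 12
  3: mix_signals start: n=4 cutoff=12
  4: stage result 24
  5: shape_report called with 24, 1
Execution walk:
  mix_signals([8, -1, -1, 12], 12) -> None  [called from locate_pivot, line 9]
Log line origins:
  1 — main, line 25
  2 — locate_pivot, line 8
  3 — mix_signals, line 2
A correct fix: line 4: replace `items[pos] == pos` with `items[pos] == mid`.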